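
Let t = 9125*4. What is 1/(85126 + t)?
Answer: 1/121626 ≈ 8.2219e-6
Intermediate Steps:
t = 36500
1/(85126 + t) = 1/(85126 + 36500) = 1/121626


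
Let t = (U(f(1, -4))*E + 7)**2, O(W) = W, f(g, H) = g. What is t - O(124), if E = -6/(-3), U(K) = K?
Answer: -43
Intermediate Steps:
E = 2 (E = -6*(-1/3) = 2)
t = 81 (t = (1*2 + 7)**2 = (2 + 7)**2 = 9**2 = 81)
t - O(124) = 81 - 1*124 = 81 - 124 = -43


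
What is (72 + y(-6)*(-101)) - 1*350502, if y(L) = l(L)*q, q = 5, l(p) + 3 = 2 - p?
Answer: -352955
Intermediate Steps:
l(p) = -1 - p (l(p) = -3 + (2 - p) = -1 - p)
y(L) = -5 - 5*L (y(L) = (-1 - L)*5 = -5 - 5*L)
(72 + y(-6)*(-101)) - 1*350502 = (72 + (-5 - 5*(-6))*(-101)) - 1*350502 = (72 + (-5 + 30)*(-101)) - 350502 = (72 + 25*(-101)) - 350502 = (72 - 2525) - 350502 = -2453 - 350502 = -352955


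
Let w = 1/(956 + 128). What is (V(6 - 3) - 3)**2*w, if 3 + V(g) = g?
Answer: 9/1084 ≈ 0.0083026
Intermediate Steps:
V(g) = -3 + g
w = 1/1084 ≈ 0.00092251
(V(6 - 3) - 3)**2*w = ((-3 + (6 - 3)) - 3)**2*(1/1084) = ((-3 + 3) - 3)**2*(1/1084) = (0 - 3)**2*(1/1084) = (-3)**2*(1/1084) = 9*(1/1084) = 9/1084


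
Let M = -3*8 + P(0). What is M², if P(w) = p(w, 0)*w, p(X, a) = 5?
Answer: 576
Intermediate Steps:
P(w) = 5*w
M = -24 (M = -3*8 + 5*0 = -24 + 0 = -24)
M² = (-24)² = 576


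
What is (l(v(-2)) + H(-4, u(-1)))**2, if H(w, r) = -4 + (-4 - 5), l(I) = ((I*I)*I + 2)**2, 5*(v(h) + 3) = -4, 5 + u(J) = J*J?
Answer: 1890141359771536/244140625 ≈ 7.7420e+6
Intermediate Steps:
u(J) = -5 + J**2 (u(J) = -5 + J*J = -5 + J**2)
v(h) = -19/5 (v(h) = -3 + (1/5)*(-4) = -3 - 4/5 = -19/5)
l(I) = (2 + I**3)**2 (l(I) = (I**2*I + 2)**2 = (I**3 + 2)**2 = (2 + I**3)**2)
H(w, r) = -13 (H(w, r) = -4 - 9 = -13)
(l(v(-2)) + H(-4, u(-1)))**2 = ((2 + (-19/5)**3)**2 - 13)**2 = ((2 - 6859/125)**2 - 13)**2 = ((-6609/125)**2 - 13)**2 = (43678881/15625 - 13)**2 = (43475756/15625)**2 = 1890141359771536/244140625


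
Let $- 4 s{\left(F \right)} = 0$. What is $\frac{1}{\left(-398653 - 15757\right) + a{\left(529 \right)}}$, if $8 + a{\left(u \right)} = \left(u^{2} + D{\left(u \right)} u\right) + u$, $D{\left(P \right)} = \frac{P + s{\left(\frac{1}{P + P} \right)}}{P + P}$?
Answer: $- \frac{2}{267567} \approx -7.4748 \cdot 10^{-6}$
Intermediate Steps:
$s{\left(F \right)} = 0$ ($s{\left(F \right)} = \left(- \frac{1}{4}\right) 0 = 0$)
$D{\left(P \right)} = \frac{1}{2}$ ($D{\left(P \right)} = \frac{P + 0}{P + P} = \frac{P}{2 P} = P \frac{1}{2 P} = \frac{1}{2}$)
$a{\left(u \right)} = -8 + u^{2} + \frac{3 u}{2}$ ($a{\left(u \right)} = -8 + \left(\left(u^{2} + \frac{u}{2}\right) + u\right) = -8 + \left(u^{2} + \frac{3 u}{2}\right) = -8 + u^{2} + \frac{3 u}{2}$)
$\frac{1}{\left(-398653 - 15757\right) + a{\left(529 \right)}} = \frac{1}{\left(-398653 - 15757\right) + \left(-8 + 529^{2} + \frac{3}{2} \cdot 529\right)} = \frac{1}{\left(-398653 - 15757\right) + \left(-8 + 279841 + \frac{1587}{2}\right)} = \frac{1}{-414410 + \frac{561253}{2}} = \frac{1}{- \frac{267567}{2}} = - \frac{2}{267567}$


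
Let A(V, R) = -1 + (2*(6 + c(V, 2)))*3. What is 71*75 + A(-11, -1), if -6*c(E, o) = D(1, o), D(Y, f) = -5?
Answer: 5365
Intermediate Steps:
c(E, o) = ⅚ (c(E, o) = -⅙*(-5) = ⅚)
A(V, R) = 40 (A(V, R) = -1 + (2*(6 + ⅚))*3 = -1 + (2*(41/6))*3 = -1 + (41/3)*3 = -1 + 41 = 40)
71*75 + A(-11, -1) = 71*75 + 40 = 5325 + 40 = 5365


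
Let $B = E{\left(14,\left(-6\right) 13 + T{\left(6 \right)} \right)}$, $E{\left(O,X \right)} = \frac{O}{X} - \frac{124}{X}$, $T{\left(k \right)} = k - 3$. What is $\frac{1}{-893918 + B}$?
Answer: $- \frac{15}{13408748} \approx -1.1187 \cdot 10^{-6}$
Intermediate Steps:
$T{\left(k \right)} = -3 + k$ ($T{\left(k \right)} = k - 3 = -3 + k$)
$E{\left(O,X \right)} = - \frac{124}{X} + \frac{O}{X}$
$B = \frac{22}{15}$ ($B = \frac{-124 + 14}{\left(-6\right) 13 + \left(-3 + 6\right)} = \frac{1}{-78 + 3} \left(-110\right) = \frac{1}{-75} \left(-110\right) = \left(- \frac{1}{75}\right) \left(-110\right) = \frac{22}{15} \approx 1.4667$)
$\frac{1}{-893918 + B} = \frac{1}{-893918 + \frac{22}{15}} = \frac{1}{- \frac{13408748}{15}} = - \frac{15}{13408748}$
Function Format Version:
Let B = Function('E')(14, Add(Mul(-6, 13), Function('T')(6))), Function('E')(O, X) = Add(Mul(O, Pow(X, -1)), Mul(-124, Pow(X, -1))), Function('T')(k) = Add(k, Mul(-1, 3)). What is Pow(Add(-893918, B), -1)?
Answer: Rational(-15, 13408748) ≈ -1.1187e-6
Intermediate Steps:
Function('T')(k) = Add(-3, k) (Function('T')(k) = Add(k, -3) = Add(-3, k))
Function('E')(O, X) = Add(Mul(-124, Pow(X, -1)), Mul(O, Pow(X, -1)))
B = Rational(22, 15) (B = Mul(Pow(Add(Mul(-6, 13), Add(-3, 6)), -1), Add(-124, 14)) = Mul(Pow(Add(-78, 3), -1), -110) = Mul(Pow(-75, -1), -110) = Mul(Rational(-1, 75), -110) = Rational(22, 15) ≈ 1.4667)
Pow(Add(-893918, B), -1) = Pow(Add(-893918, Rational(22, 15)), -1) = Pow(Rational(-13408748, 15), -1) = Rational(-15, 13408748)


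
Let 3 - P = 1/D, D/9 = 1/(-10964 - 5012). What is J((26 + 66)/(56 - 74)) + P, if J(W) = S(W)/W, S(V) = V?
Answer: 16012/9 ≈ 1779.1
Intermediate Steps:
D = -9/15976 (D = 9/(-10964 - 5012) = 9/(-15976) = 9*(-1/15976) = -9/15976 ≈ -0.00056334)
J(W) = 1 (J(W) = W/W = 1)
P = 16003/9 (P = 3 - 1/(-9/15976) = 3 - 1*(-15976/9) = 3 + 15976/9 = 16003/9 ≈ 1778.1)
J((26 + 66)/(56 - 74)) + P = 1 + 16003/9 = 16012/9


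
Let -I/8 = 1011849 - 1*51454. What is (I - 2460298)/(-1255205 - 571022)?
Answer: 780266/140479 ≈ 5.5543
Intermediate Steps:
I = -7683160 (I = -8*(1011849 - 1*51454) = -8*(1011849 - 51454) = -8*960395 = -7683160)
(I - 2460298)/(-1255205 - 571022) = (-7683160 - 2460298)/(-1255205 - 571022) = -10143458/(-1826227) = -10143458*(-1/1826227) = 780266/140479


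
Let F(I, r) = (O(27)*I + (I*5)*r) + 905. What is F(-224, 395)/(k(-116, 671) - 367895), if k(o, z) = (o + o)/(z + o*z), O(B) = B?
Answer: 3837183955/3154290827 ≈ 1.2165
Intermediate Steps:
F(I, r) = 905 + 27*I + 5*I*r (F(I, r) = (27*I + (I*5)*r) + 905 = (27*I + (5*I)*r) + 905 = (27*I + 5*I*r) + 905 = 905 + 27*I + 5*I*r)
k(o, z) = 2*o/(z + o*z) (k(o, z) = (2*o)/(z + o*z) = 2*o/(z + o*z))
F(-224, 395)/(k(-116, 671) - 367895) = (905 + 27*(-224) + 5*(-224)*395)/(2*(-116)/(671*(1 - 116)) - 367895) = (905 - 6048 - 442400)/(2*(-116)*(1/671)/(-115) - 367895) = -447543/(2*(-116)*(1/671)*(-1/115) - 367895) = -447543/(232/77165 - 367895) = -447543/(-28388617443/77165) = -447543*(-77165/28388617443) = 3837183955/3154290827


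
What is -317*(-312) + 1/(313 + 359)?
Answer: 66463489/672 ≈ 98904.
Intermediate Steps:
-317*(-312) + 1/(313 + 359) = 98904 + 1/672 = 66463489/672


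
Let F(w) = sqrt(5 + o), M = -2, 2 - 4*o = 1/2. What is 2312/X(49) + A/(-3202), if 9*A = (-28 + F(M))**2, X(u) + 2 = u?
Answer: 177573641/3611856 + 7*sqrt(86)/14409 ≈ 49.169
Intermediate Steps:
o = 3/8 (o = 1/2 - 1/4/2 = 1/2 - 1/4*1/2 = 1/2 - 1/8 = 3/8 ≈ 0.37500)
X(u) = -2 + u
F(w) = sqrt(86)/4 (F(w) = sqrt(5 + 3/8) = sqrt(43/8) = sqrt(86)/4)
A = (-28 + sqrt(86)/4)**2/9 ≈ 73.283
2312/X(49) + A/(-3202) = 2312/(-2 + 49) + ((112 - sqrt(86))**2/144)/(-3202) = 2312/47 + ((112 - sqrt(86))**2/144)*(-1/3202) = 2312*(1/47) - (112 - sqrt(86))**2/461088 = 2312/47 - (112 - sqrt(86))**2/461088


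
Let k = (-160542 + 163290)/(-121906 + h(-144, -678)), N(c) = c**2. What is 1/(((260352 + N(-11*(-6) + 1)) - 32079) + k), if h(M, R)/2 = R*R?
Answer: 398731/92809426396 ≈ 4.2962e-6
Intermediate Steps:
h(M, R) = 2*R**2 (h(M, R) = 2*(R*R) = 2*R**2)
k = 1374/398731 (k = (-160542 + 163290)/(-121906 + 2*(-678)**2) = 2748/(-121906 + 2*459684) = 2748/(-121906 + 919368) = 2748/797462 = 2748*(1/797462) = 1374/398731 ≈ 0.0034459)
1/(((260352 + N(-11*(-6) + 1)) - 32079) + k) = 1/(((260352 + (-11*(-6) + 1)**2) - 32079) + 1374/398731) = 1/(((260352 + (66 + 1)**2) - 32079) + 1374/398731) = 1/(((260352 + 67**2) - 32079) + 1374/398731) = 1/(((260352 + 4489) - 32079) + 1374/398731) = 1/((264841 - 32079) + 1374/398731) = 1/(232762 + 1374/398731) = 1/(92809426396/398731) = 398731/92809426396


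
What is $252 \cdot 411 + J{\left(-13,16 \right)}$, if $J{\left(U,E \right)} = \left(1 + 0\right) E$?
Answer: $103588$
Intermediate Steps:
$J{\left(U,E \right)} = E$ ($J{\left(U,E \right)} = 1 E = E$)
$252 \cdot 411 + J{\left(-13,16 \right)} = 252 \cdot 411 + 16 = 103572 + 16 = 103588$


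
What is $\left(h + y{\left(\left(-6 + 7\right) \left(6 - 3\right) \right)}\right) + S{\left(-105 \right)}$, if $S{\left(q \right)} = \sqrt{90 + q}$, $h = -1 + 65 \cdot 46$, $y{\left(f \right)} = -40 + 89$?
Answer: $3038 + i \sqrt{15} \approx 3038.0 + 3.873 i$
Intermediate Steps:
$y{\left(f \right)} = 49$
$h = 2989$ ($h = -1 + 2990 = 2989$)
$\left(h + y{\left(\left(-6 + 7\right) \left(6 - 3\right) \right)}\right) + S{\left(-105 \right)} = \left(2989 + 49\right) + \sqrt{90 - 105} = 3038 + \sqrt{-15} = 3038 + i \sqrt{15}$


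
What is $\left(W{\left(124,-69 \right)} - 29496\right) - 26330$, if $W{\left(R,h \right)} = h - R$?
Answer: $-56019$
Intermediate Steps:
$\left(W{\left(124,-69 \right)} - 29496\right) - 26330 = \left(\left(-69 - 124\right) - 29496\right) - 26330 = \left(-193 - 29496\right) - 26330 = -29689 - 26330 = -56019$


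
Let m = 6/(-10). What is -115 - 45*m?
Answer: -88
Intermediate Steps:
m = -3/5 (m = 6*(-1/10) = -3/5 ≈ -0.60000)
-115 - 45*m = -115 - 45*(-3/5) = -115 + 27 = -88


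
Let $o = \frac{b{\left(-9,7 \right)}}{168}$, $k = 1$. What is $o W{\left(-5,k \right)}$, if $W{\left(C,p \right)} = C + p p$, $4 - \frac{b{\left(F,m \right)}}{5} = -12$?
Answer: $- \frac{40}{21} \approx -1.9048$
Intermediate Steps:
$b{\left(F,m \right)} = 80$ ($b{\left(F,m \right)} = 20 - -60 = 20 + 60 = 80$)
$W{\left(C,p \right)} = C + p^{2}$
$o = \frac{10}{21}$ ($o = \frac{80}{168} = 80 \cdot \frac{1}{168} = \frac{10}{21} \approx 0.47619$)
$o W{\left(-5,k \right)} = \frac{10 \left(-5 + 1^{2}\right)}{21} = \frac{10 \left(-5 + 1\right)}{21} = \frac{10}{21} \left(-4\right) = - \frac{40}{21}$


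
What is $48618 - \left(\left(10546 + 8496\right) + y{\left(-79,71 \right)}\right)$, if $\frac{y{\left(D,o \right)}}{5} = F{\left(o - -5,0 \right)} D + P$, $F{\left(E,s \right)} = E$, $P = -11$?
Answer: $59651$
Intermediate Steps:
$y{\left(D,o \right)} = -55 + 5 D \left(5 + o\right)$ ($y{\left(D,o \right)} = 5 \left(\left(o - -5\right) D - 11\right) = 5 \left(\left(o + 5\right) D - 11\right) = 5 \left(\left(5 + o\right) D - 11\right) = 5 \left(D \left(5 + o\right) - 11\right) = 5 \left(-11 + D \left(5 + o\right)\right) = -55 + 5 D \left(5 + o\right)$)
$48618 - \left(\left(10546 + 8496\right) + y{\left(-79,71 \right)}\right) = 48618 - \left(\left(10546 + 8496\right) + \left(-55 + 5 \left(-79\right) \left(5 + 71\right)\right)\right) = 48618 - \left(19042 + \left(-55 + 5 \left(-79\right) 76\right)\right) = 48618 - \left(19042 - 30075\right) = 48618 - -11033 = 48618 + 11033 = 59651$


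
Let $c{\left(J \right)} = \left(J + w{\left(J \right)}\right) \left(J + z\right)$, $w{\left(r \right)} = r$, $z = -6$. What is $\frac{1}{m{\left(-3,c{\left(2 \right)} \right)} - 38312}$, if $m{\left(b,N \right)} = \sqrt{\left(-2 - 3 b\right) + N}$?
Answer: $- \frac{38312}{1467809353} - \frac{3 i}{1467809353} \approx -2.6101 \cdot 10^{-5} - 2.0439 \cdot 10^{-9} i$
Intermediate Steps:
$c{\left(J \right)} = 2 J \left(-6 + J\right)$ ($c{\left(J \right)} = \left(J + J\right) \left(J - 6\right) = 2 J \left(-6 + J\right)$)
$m{\left(b,N \right)} = \sqrt{-2 + N - 3 b}$
$\frac{1}{m{\left(-3,c{\left(2 \right)} \right)} - 38312} = \frac{1}{\sqrt{-2 + 2 \cdot 2 \left(-6 + 2\right) - -9} - 38312} = \frac{1}{\sqrt{-2 + 2 \cdot 2 \left(-4\right) + 9} - 38312} = \frac{1}{\sqrt{-2 - 16 + 9} - 38312} = \frac{1}{\sqrt{-9} - 38312} = \frac{1}{3 i - 38312} = \frac{1}{-38312 + 3 i} = \frac{-38312 - 3 i}{1467809353}$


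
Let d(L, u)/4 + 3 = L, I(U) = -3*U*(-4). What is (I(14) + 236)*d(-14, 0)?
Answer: -27472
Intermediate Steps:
I(U) = 12*U
d(L, u) = -12 + 4*L
(I(14) + 236)*d(-14, 0) = (12*14 + 236)*(-12 + 4*(-14)) = (168 + 236)*(-12 - 56) = 404*(-68) = -27472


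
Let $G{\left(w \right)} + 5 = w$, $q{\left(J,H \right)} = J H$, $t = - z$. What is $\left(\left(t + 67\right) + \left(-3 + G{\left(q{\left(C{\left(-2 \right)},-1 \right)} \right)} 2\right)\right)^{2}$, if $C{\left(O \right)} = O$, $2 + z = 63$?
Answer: $9$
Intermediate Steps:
$z = 61$ ($z = -2 + 63 = 61$)
$t = -61$ ($t = \left(-1\right) 61 = -61$)
$q{\left(J,H \right)} = H J$
$G{\left(w \right)} = -5 + w$
$\left(\left(t + 67\right) + \left(-3 + G{\left(q{\left(C{\left(-2 \right)},-1 \right)} \right)} 2\right)\right)^{2} = \left(\left(-61 + 67\right) + \left(-3 + \left(-5 - -2\right) 2\right)\right)^{2} = \left(6 + \left(-3 + \left(-5 + 2\right) 2\right)\right)^{2} = \left(6 - 9\right)^{2} = \left(-3\right)^{2} = 9$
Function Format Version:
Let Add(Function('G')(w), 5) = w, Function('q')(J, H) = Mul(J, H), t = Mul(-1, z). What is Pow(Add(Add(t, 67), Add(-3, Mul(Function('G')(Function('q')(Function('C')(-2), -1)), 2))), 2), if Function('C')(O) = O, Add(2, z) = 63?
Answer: 9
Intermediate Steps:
z = 61 (z = Add(-2, 63) = 61)
t = -61 (t = Mul(-1, 61) = -61)
Function('q')(J, H) = Mul(H, J)
Function('G')(w) = Add(-5, w)
Pow(Add(Add(t, 67), Add(-3, Mul(Function('G')(Function('q')(Function('C')(-2), -1)), 2))), 2) = Pow(Add(Add(-61, 67), Add(-3, Mul(Add(-5, Mul(-1, -2)), 2))), 2) = Pow(Add(6, Add(-3, Mul(Add(-5, 2), 2))), 2) = Pow(Add(6, Add(-3, Mul(-3, 2))), 2) = Pow(Add(6, Add(-3, -6)), 2) = Pow(Add(6, -9), 2) = Pow(-3, 2) = 9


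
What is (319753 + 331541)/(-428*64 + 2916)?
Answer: -325647/12238 ≈ -26.609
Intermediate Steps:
(319753 + 331541)/(-428*64 + 2916) = 651294/(-27392 + 2916) = 651294/(-24476) = 651294*(-1/24476) = -325647/12238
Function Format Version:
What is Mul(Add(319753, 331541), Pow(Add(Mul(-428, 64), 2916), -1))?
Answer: Rational(-325647, 12238) ≈ -26.609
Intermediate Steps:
Mul(Add(319753, 331541), Pow(Add(Mul(-428, 64), 2916), -1)) = Mul(651294, Pow(Add(-27392, 2916), -1)) = Mul(651294, Pow(-24476, -1)) = Mul(651294, Rational(-1, 24476)) = Rational(-325647, 12238)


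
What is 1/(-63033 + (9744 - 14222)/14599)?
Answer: -14599/920223245 ≈ -1.5865e-5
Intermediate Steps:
1/(-63033 + (9744 - 14222)/14599) = 1/(-63033 - 4478*1/14599) = 1/(-63033 - 4478/14599) = 1/(-920223245/14599) = -14599/920223245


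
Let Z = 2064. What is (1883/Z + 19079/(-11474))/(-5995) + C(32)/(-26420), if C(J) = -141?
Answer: 9312789295/1704997939152 ≈ 0.0054621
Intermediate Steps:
(1883/Z + 19079/(-11474))/(-5995) + C(32)/(-26420) = (1883/2064 + 19079/(-11474))/(-5995) - 141/(-26420) = (1883*(1/2064) + 19079*(-1/11474))*(-1/5995) - 141*(-1/26420) = (1883/2064 - 19079/11474)*(-1/5995) + 141/26420 = -8886757/11841168*(-1/5995) + 141/26420 = 807887/6453436560 + 141/26420 = 9312789295/1704997939152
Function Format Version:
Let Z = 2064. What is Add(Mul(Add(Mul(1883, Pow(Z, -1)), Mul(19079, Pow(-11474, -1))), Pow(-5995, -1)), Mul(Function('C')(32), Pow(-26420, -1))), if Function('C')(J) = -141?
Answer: Rational(9312789295, 1704997939152) ≈ 0.0054621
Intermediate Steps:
Add(Mul(Add(Mul(1883, Pow(Z, -1)), Mul(19079, Pow(-11474, -1))), Pow(-5995, -1)), Mul(Function('C')(32), Pow(-26420, -1))) = Add(Mul(Add(Mul(1883, Pow(2064, -1)), Mul(19079, Pow(-11474, -1))), Pow(-5995, -1)), Mul(-141, Pow(-26420, -1))) = Add(Mul(Add(Mul(1883, Rational(1, 2064)), Mul(19079, Rational(-1, 11474))), Rational(-1, 5995)), Mul(-141, Rational(-1, 26420))) = Add(Mul(Add(Rational(1883, 2064), Rational(-19079, 11474)), Rational(-1, 5995)), Rational(141, 26420)) = Add(Mul(Rational(-8886757, 11841168), Rational(-1, 5995)), Rational(141, 26420)) = Add(Rational(807887, 6453436560), Rational(141, 26420)) = Rational(9312789295, 1704997939152)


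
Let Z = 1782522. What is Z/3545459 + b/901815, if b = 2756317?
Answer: 11379913991933/3197348108085 ≈ 3.5592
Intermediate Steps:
Z/3545459 + b/901815 = 1782522/3545459 + 2756317/901815 = 11379913991933/3197348108085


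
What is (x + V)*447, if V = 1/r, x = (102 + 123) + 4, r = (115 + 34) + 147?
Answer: 30299895/296 ≈ 1.0236e+5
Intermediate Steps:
r = 296 (r = 149 + 147 = 296)
x = 229 (x = 225 + 4 = 229)
V = 1/296 ≈ 0.0033784
(x + V)*447 = (229 + 1/296)*447 = (67785/296)*447 = 30299895/296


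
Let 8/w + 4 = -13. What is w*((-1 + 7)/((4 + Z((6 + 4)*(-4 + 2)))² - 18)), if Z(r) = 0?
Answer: 24/17 ≈ 1.4118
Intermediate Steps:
w = -8/17 (w = 8/(-4 - 13) = 8/(-17) = 8*(-1/17) = -8/17 ≈ -0.47059)
w*((-1 + 7)/((4 + Z((6 + 4)*(-4 + 2)))² - 18)) = -8*(-1 + 7)/(17*((4 + 0)² - 18)) = -48/(17*(4² - 18)) = -48/(17*(16 - 18)) = -48/(17*(-2)) = -48*(-1)/(17*2) = -8/17*(-3) = 24/17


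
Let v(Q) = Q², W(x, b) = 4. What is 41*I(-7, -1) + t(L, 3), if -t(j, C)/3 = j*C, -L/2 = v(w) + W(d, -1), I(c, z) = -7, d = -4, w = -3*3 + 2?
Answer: 667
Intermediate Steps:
w = -7 (w = -9 + 2 = -7)
L = -106 (L = -2*((-7)² + 4) = -2*(49 + 4) = -2*53 = -106)
t(j, C) = -3*C*j (t(j, C) = -3*j*C = -3*C*j)
41*I(-7, -1) + t(L, 3) = 41*(-7) - 3*3*(-106) = -287 + 954 = 667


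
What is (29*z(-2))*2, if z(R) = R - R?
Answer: 0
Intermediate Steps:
z(R) = 0
(29*z(-2))*2 = (29*0)*2 = 0*2 = 0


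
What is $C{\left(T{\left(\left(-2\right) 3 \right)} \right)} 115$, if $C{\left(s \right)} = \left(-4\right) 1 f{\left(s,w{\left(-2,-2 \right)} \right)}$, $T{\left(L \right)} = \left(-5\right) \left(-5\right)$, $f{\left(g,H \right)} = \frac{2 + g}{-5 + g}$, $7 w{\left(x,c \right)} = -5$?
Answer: $-621$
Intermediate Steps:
$w{\left(x,c \right)} = - \frac{5}{7}$ ($w{\left(x,c \right)} = \frac{1}{7} \left(-5\right) = - \frac{5}{7}$)
$f{\left(g,H \right)} = \frac{2 + g}{-5 + g}$
$T{\left(L \right)} = 25$
$C{\left(s \right)} = - \frac{4 \left(2 + s\right)}{-5 + s}$ ($C{\left(s \right)} = \left(-4\right) 1 \frac{2 + s}{-5 + s} = - 4 \frac{2 + s}{-5 + s} = - \frac{4 \left(2 + s\right)}{-5 + s}$)
$C{\left(T{\left(\left(-2\right) 3 \right)} \right)} 115 = \frac{4 \left(-2 - 25\right)}{-5 + 25} \cdot 115 = \frac{4 \left(-2 - 25\right)}{20} \cdot 115 = 4 \cdot \frac{1}{20} \left(-27\right) 115 = \left(- \frac{27}{5}\right) 115 = -621$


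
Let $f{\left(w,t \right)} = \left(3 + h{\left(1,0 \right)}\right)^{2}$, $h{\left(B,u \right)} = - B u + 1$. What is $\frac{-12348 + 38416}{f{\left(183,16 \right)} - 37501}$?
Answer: $- \frac{532}{765} \approx -0.69543$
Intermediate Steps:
$h{\left(B,u \right)} = 1 - B u$ ($h{\left(B,u \right)} = - B u + 1 = 1 - B u$)
$f{\left(w,t \right)} = 16$ ($f{\left(w,t \right)} = \left(3 + \left(1 - 1 \cdot 0\right)\right)^{2} = \left(3 + \left(1 + 0\right)\right)^{2} = \left(3 + 1\right)^{2} = 4^{2} = 16$)
$\frac{-12348 + 38416}{f{\left(183,16 \right)} - 37501} = \frac{-12348 + 38416}{16 - 37501} = \frac{26068}{-37485} = 26068 \left(- \frac{1}{37485}\right) = - \frac{532}{765}$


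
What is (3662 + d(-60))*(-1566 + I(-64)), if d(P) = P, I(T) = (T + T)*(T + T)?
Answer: 53374436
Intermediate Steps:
I(T) = 4*T² (I(T) = (2*T)*(2*T) = 4*T²)
(3662 + d(-60))*(-1566 + I(-64)) = (3662 - 60)*(-1566 + 4*(-64)²) = 3602*(-1566 + 4*4096) = 3602*(-1566 + 16384) = 3602*14818 = 53374436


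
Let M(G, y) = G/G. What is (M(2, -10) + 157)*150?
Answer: 23700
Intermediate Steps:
M(G, y) = 1
(M(2, -10) + 157)*150 = (1 + 157)*150 = 158*150 = 23700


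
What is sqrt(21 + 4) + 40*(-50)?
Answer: -1995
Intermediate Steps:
sqrt(21 + 4) + 40*(-50) = sqrt(25) - 2000 = 5 - 2000 = -1995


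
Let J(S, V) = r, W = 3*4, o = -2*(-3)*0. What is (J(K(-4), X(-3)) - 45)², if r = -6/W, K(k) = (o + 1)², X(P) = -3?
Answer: 8281/4 ≈ 2070.3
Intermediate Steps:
o = 0 (o = 6*0 = 0)
W = 12
K(k) = 1 (K(k) = (0 + 1)² = 1² = 1)
r = -½ (r = -6/12 = -6*1/12 = -½ ≈ -0.50000)
J(S, V) = -½
(J(K(-4), X(-3)) - 45)² = (-½ - 45)² = (-91/2)² = 8281/4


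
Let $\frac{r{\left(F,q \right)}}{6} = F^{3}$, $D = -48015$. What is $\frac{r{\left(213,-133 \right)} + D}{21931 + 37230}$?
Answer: $\frac{57933567}{59161} \approx 979.25$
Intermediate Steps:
$r{\left(F,q \right)} = 6 F^{3}$
$\frac{r{\left(213,-133 \right)} + D}{21931 + 37230} = \frac{6 \cdot 213^{3} - 48015}{21931 + 37230} = \frac{6 \cdot 9663597 - 48015}{59161} = \left(57981582 - 48015\right) \frac{1}{59161} = 57933567 \cdot \frac{1}{59161} = \frac{57933567}{59161}$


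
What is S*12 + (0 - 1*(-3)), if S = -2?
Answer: -21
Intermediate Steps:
S*12 + (0 - 1*(-3)) = -2*12 + (0 - 1*(-3)) = -24 + (0 + 3) = -24 + 3 = -21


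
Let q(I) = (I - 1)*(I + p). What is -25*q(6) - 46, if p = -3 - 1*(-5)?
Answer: -1046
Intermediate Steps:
p = 2 (p = -3 + 5 = 2)
q(I) = (-1 + I)*(2 + I) (q(I) = (I - 1)*(I + 2) = (-1 + I)*(2 + I))
-25*q(6) - 46 = -25*(-2 + 6 + 6**2) - 46 = -25*(-2 + 6 + 36) - 46 = -25*40 - 46 = -1000 - 46 = -1046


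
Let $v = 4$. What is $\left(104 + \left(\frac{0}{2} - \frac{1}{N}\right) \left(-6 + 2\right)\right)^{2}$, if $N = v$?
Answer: $11025$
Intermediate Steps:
$N = 4$
$\left(104 + \left(\frac{0}{2} - \frac{1}{N}\right) \left(-6 + 2\right)\right)^{2} = \left(104 + \left(\frac{0}{2} - \frac{1}{4}\right) \left(-6 + 2\right)\right)^{2} = \left(104 + \left(0 \cdot \frac{1}{2} - \frac{1}{4}\right) \left(-4\right)\right)^{2} = \left(104 + \left(0 - \frac{1}{4}\right) \left(-4\right)\right)^{2} = \left(104 - -1\right)^{2} = \left(104 + 1\right)^{2} = 105^{2} = 11025$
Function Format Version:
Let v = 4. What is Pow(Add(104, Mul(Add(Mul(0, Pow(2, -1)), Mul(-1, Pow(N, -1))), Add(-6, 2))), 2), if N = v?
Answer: 11025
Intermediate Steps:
N = 4
Pow(Add(104, Mul(Add(Mul(0, Pow(2, -1)), Mul(-1, Pow(N, -1))), Add(-6, 2))), 2) = Pow(Add(104, Mul(Add(Mul(0, Pow(2, -1)), Mul(-1, Pow(4, -1))), Add(-6, 2))), 2) = Pow(Add(104, Mul(Add(Mul(0, Rational(1, 2)), Mul(-1, Rational(1, 4))), -4)), 2) = Pow(Add(104, Mul(Add(0, Rational(-1, 4)), -4)), 2) = Pow(Add(104, Mul(Rational(-1, 4), -4)), 2) = Pow(Add(104, 1), 2) = Pow(105, 2) = 11025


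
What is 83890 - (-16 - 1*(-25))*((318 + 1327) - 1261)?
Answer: 80434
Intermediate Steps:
83890 - (-16 - 1*(-25))*((318 + 1327) - 1261) = 83890 - (-16 + 25)*(1645 - 1261) = 83890 - 9*384 = 83890 - 1*3456 = 83890 - 3456 = 80434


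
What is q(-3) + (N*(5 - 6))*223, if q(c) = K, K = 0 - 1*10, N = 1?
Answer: -233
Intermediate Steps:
K = -10 (K = 0 - 10 = -10)
q(c) = -10
q(-3) + (N*(5 - 6))*223 = -10 + (1*(5 - 6))*223 = -10 + (1*(-1))*223 = -10 - 1*223 = -10 - 223 = -233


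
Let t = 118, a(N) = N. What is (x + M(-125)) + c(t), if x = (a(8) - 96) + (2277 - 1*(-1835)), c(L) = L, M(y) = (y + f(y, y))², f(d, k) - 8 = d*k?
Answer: 240502206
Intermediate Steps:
f(d, k) = 8 + d*k
M(y) = (8 + y + y²)² (M(y) = (y + (8 + y*y))² = (y + (8 + y²))² = (8 + y + y²)²)
x = 4024 (x = (8 - 96) + (2277 - 1*(-1835)) = -88 + (2277 + 1835) = -88 + 4112 = 4024)
(x + M(-125)) + c(t) = (4024 + (8 - 125 + (-125)²)²) + 118 = (4024 + (8 - 125 + 15625)²) + 118 = (4024 + 15508²) + 118 = (4024 + 240498064) + 118 = 240502088 + 118 = 240502206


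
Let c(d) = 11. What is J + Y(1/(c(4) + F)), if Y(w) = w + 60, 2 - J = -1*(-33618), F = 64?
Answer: -2516699/75 ≈ -33556.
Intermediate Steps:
J = -33616 (J = 2 - (-1)*(-33618) = 2 - 1*33618 = 2 - 33618 = -33616)
Y(w) = 60 + w
J + Y(1/(c(4) + F)) = -33616 + (60 + 1/(11 + 64)) = -33616 + (60 + 1/75) = -33616 + 4501/75 = -2516699/75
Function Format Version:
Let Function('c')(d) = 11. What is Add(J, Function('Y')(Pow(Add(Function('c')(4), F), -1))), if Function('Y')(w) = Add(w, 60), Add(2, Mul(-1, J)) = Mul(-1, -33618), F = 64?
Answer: Rational(-2516699, 75) ≈ -33556.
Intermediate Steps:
J = -33616 (J = Add(2, Mul(-1, Mul(-1, -33618))) = Add(2, Mul(-1, 33618)) = Add(2, -33618) = -33616)
Function('Y')(w) = Add(60, w)
Add(J, Function('Y')(Pow(Add(Function('c')(4), F), -1))) = Add(-33616, Add(60, Pow(Add(11, 64), -1))) = Add(-33616, Add(60, Pow(75, -1))) = Add(-33616, Add(60, Rational(1, 75))) = Add(-33616, Rational(4501, 75)) = Rational(-2516699, 75)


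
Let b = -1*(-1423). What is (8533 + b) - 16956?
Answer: -7000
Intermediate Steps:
b = 1423
(8533 + b) - 16956 = (8533 + 1423) - 16956 = 9956 - 16956 = -7000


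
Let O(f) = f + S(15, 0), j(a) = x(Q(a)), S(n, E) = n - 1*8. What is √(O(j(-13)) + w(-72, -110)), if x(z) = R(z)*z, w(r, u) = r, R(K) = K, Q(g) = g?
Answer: 2*√26 ≈ 10.198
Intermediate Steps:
S(n, E) = -8 + n (S(n, E) = n - 8 = -8 + n)
x(z) = z² (x(z) = z*z = z²)
j(a) = a²
O(f) = 7 + f (O(f) = f + (-8 + 15) = f + 7 = 7 + f)
√(O(j(-13)) + w(-72, -110)) = √((7 + (-13)²) - 72) = √((7 + 169) - 72) = √(176 - 72) = √104 = 2*√26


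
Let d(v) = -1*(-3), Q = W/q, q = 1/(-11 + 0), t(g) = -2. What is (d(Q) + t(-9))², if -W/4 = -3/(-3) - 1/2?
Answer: 1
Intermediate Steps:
W = -2 (W = -4*(-3/(-3) - 1/2) = -4*(-3*(-⅓) - 1*½) = -4*(1 - ½) = -4*½ = -2)
q = -1/11 (q = 1/(-11) = -1/11 ≈ -0.090909)
Q = 22 (Q = -2/(-1/11) = -2*(-11) = 22)
d(v) = 3
(d(Q) + t(-9))² = (3 - 2)² = 1² = 1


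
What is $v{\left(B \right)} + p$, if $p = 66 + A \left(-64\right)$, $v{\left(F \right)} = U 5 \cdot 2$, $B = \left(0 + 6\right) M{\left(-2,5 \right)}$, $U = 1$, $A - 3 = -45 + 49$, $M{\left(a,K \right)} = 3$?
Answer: $-372$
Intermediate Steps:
$A = 7$ ($A = 3 + \left(-45 + 49\right) = 3 + 4 = 7$)
$B = 18$ ($B = \left(0 + 6\right) 3 = 6 \cdot 3 = 18$)
$v{\left(F \right)} = 10$ ($v{\left(F \right)} = 1 \cdot 5 \cdot 2 = 5 \cdot 2 = 10$)
$p = -382$ ($p = 66 + 7 \left(-64\right) = 66 - 448 = -382$)
$v{\left(B \right)} + p = 10 - 382 = -372$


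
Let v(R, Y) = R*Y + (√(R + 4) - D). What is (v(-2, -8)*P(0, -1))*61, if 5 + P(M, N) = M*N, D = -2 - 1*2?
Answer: -6100 - 305*√2 ≈ -6531.3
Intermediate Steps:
D = -4 (D = -2 - 2 = -4)
v(R, Y) = 4 + √(4 + R) + R*Y (v(R, Y) = R*Y + (√(R + 4) - 1*(-4)) = R*Y + (√(4 + R) + 4) = R*Y + (4 + √(4 + R)) = 4 + √(4 + R) + R*Y)
P(M, N) = -5 + M*N
(v(-2, -8)*P(0, -1))*61 = ((4 + √(4 - 2) - 2*(-8))*(-5 + 0*(-1)))*61 = ((4 + √2 + 16)*(-5 + 0))*61 = ((20 + √2)*(-5))*61 = (-100 - 5*√2)*61 = -6100 - 305*√2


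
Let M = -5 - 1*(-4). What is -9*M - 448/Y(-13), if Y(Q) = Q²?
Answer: 1073/169 ≈ 6.3491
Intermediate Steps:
M = -1 (M = -5 + 4 = -1)
-9*M - 448/Y(-13) = -9*(-1) - 448/((-13)²) = 9 - 448/169 = 1073/169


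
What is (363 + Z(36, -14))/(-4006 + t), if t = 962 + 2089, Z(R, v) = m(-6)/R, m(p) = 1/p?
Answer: -78407/206280 ≈ -0.38010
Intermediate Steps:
Z(R, v) = -1/(6*R) (Z(R, v) = 1/((-6)*R) = -1/(6*R))
t = 3051
(363 + Z(36, -14))/(-4006 + t) = (363 - ⅙/36)/(-4006 + 3051) = (363 - ⅙*1/36)/(-955) = (363 - 1/216)*(-1/955) = (78407/216)*(-1/955) = -78407/206280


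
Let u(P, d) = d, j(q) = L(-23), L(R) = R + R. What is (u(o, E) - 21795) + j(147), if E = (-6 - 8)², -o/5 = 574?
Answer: -21645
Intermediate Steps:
o = -2870 (o = -5*574 = -2870)
L(R) = 2*R
j(q) = -46 (j(q) = 2*(-23) = -46)
E = 196 (E = (-14)² = 196)
(u(o, E) - 21795) + j(147) = (196 - 21795) - 46 = -21599 - 46 = -21645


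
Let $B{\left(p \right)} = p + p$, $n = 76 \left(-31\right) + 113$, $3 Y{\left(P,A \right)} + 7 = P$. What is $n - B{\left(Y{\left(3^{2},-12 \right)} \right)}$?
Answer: $- \frac{6733}{3} \approx -2244.3$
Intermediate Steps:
$Y{\left(P,A \right)} = - \frac{7}{3} + \frac{P}{3}$
$n = -2243$ ($n = -2356 + 113 = -2243$)
$B{\left(p \right)} = 2 p$
$n - B{\left(Y{\left(3^{2},-12 \right)} \right)} = -2243 - 2 \left(- \frac{7}{3} + \frac{3^{2}}{3}\right) = -2243 - 2 \left(- \frac{7}{3} + \frac{1}{3} \cdot 9\right) = -2243 - 2 \left(- \frac{7}{3} + 3\right) = -2243 - 2 \cdot \frac{2}{3} = -2243 - \frac{4}{3} = - \frac{6733}{3}$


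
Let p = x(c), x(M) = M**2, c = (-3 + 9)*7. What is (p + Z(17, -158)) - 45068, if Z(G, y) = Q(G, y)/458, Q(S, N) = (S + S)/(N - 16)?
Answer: -1725491201/39846 ≈ -43304.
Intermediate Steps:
Q(S, N) = 2*S/(-16 + N) (Q(S, N) = (2*S)/(-16 + N) = 2*S/(-16 + N))
Z(G, y) = G/(229*(-16 + y)) (Z(G, y) = (2*G/(-16 + y))/458 = (2*G/(-16 + y))*(1/458) = G/(229*(-16 + y)))
c = 42 (c = 6*7 = 42)
p = 1764 (p = 42**2 = 1764)
(p + Z(17, -158)) - 45068 = (1764 + (1/229)*17/(-16 - 158)) - 45068 = (1764 + (1/229)*17/(-174)) - 45068 = (1764 + (1/229)*17*(-1/174)) - 45068 = (1764 - 17/39846) - 45068 = 70288327/39846 - 45068 = -1725491201/39846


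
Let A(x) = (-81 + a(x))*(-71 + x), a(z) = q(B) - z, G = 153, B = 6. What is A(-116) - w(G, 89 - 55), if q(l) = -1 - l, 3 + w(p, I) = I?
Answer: -5267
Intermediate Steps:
w(p, I) = -3 + I
a(z) = -7 - z (a(z) = (-1 - 1*6) - z = (-1 - 6) - z = -7 - z)
A(x) = (-88 - x)*(-71 + x) (A(x) = (-81 + (-7 - x))*(-71 + x) = (-88 - x)*(-71 + x))
A(-116) - w(G, 89 - 55) = (6248 - 1*(-116)² - 17*(-116)) - (-3 + (89 - 55)) = (6248 - 1*13456 + 1972) - (-3 + 34) = (6248 - 13456 + 1972) - 1*31 = -5236 - 31 = -5267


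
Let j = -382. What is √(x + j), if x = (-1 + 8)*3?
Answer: 19*I ≈ 19.0*I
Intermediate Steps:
x = 21 (x = 7*3 = 21)
√(x + j) = √(21 - 382) = √(-361) = 19*I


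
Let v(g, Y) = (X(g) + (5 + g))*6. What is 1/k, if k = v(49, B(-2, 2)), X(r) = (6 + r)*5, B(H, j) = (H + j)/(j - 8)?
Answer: 1/1974 ≈ 0.00050659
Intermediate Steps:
B(H, j) = (H + j)/(-8 + j)
X(r) = 30 + 5*r
v(g, Y) = 210 + 36*g (v(g, Y) = ((30 + 5*g) + (5 + g))*6 = (35 + 6*g)*6 = 210 + 36*g)
k = 1974 (k = 210 + 36*49 = 210 + 1764 = 1974)
1/k = 1/1974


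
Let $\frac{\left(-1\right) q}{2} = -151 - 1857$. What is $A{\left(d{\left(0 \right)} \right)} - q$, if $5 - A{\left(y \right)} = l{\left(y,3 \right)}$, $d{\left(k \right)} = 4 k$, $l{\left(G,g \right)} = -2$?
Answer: $-4009$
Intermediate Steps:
$q = 4016$ ($q = - 2 \left(-151 - 1857\right) = \left(-2\right) \left(-2008\right) = 4016$)
$A{\left(y \right)} = 7$ ($A{\left(y \right)} = 5 - -2 = 5 + 2 = 7$)
$A{\left(d{\left(0 \right)} \right)} - q = 7 - 4016 = -4009$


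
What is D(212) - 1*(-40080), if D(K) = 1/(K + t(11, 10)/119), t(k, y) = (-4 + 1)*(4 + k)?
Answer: 1009334759/25183 ≈ 40080.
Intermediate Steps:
t(k, y) = -12 - 3*k (t(k, y) = -3*(4 + k) = -12 - 3*k)
D(K) = 1/(-45/119 + K) (D(K) = 1/(K + (-12 - 3*11)/119) = 1/(K + (-12 - 33)*(1/119)) = 1/(K - 45*1/119) = 1/(K - 45/119) = 1/(-45/119 + K))
D(212) - 1*(-40080) = 119/(-45 + 119*212) - 1*(-40080) = 119/(-45 + 25228) + 40080 = 119/25183 + 40080 = 1009334759/25183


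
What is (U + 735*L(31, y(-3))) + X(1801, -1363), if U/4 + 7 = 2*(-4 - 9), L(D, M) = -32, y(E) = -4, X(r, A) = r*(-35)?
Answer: -86687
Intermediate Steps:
X(r, A) = -35*r
U = -132 (U = -28 + 4*(2*(-4 - 9)) = -28 + 4*(2*(-13)) = -28 + 4*(-26) = -28 - 104 = -132)
(U + 735*L(31, y(-3))) + X(1801, -1363) = (-132 + 735*(-32)) - 35*1801 = (-132 - 23520) - 63035 = -23652 - 63035 = -86687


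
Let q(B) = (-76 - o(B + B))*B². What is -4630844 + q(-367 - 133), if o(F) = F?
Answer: 226369156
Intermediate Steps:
q(B) = B²*(-76 - 2*B) (q(B) = (-76 - (B + B))*B² = (-76 - 2*B)*B² = B²*(-76 - 2*B))
-4630844 + q(-367 - 133) = -4630844 + 2*(-367 - 133)²*(-38 - (-367 - 133)) = -4630844 + 2*(-500)²*(-38 - 1*(-500)) = -4630844 + 2*250000*(-38 + 500) = -4630844 + 2*250000*462 = -4630844 + 231000000 = 226369156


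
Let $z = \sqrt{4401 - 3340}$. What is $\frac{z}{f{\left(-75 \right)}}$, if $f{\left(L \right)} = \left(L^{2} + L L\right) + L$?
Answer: $\frac{\sqrt{1061}}{11175} \approx 0.0029148$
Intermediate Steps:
$f{\left(L \right)} = L + 2 L^{2}$ ($f{\left(L \right)} = \left(L^{2} + L^{2}\right) + L = 2 L^{2} + L = L + 2 L^{2}$)
$z = \sqrt{1061} \approx 32.573$
$\frac{z}{f{\left(-75 \right)}} = \frac{\sqrt{1061}}{\left(-75\right) \left(1 + 2 \left(-75\right)\right)} = \frac{\sqrt{1061}}{\left(-75\right) \left(1 - 150\right)} = \frac{\sqrt{1061}}{\left(-75\right) \left(-149\right)} = \frac{\sqrt{1061}}{11175}$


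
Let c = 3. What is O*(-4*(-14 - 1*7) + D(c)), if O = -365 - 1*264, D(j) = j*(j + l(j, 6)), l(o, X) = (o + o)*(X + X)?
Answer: -194361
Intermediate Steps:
l(o, X) = 4*X*o (l(o, X) = (2*o)*(2*X) = 4*X*o)
D(j) = 25*j**2 (D(j) = j*(j + 4*6*j) = j*(j + 24*j) = j*(25*j) = 25*j**2)
O = -629 (O = -365 - 264 = -629)
O*(-4*(-14 - 1*7) + D(c)) = -629*(-4*(-14 - 1*7) + 25*3**2) = -629*(-4*(-14 - 7) + 25*9) = -629*(-4*(-21) + 225) = -629*(84 + 225) = -629*309 = -194361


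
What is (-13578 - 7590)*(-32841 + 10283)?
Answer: 477507744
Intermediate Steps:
(-13578 - 7590)*(-32841 + 10283) = -21168*(-22558) = 477507744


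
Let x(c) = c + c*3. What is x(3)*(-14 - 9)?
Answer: -276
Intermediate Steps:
x(c) = 4*c (x(c) = c + 3*c = 4*c)
x(3)*(-14 - 9) = (4*3)*(-14 - 9) = 12*(-23) = -276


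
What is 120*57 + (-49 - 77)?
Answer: 6714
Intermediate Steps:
120*57 + (-49 - 77) = 6840 - 126 = 6714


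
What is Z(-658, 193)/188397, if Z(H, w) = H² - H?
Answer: 433622/188397 ≈ 2.3016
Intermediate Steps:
Z(-658, 193)/188397 = -658*(-1 - 658)/188397 = -658*(-659)*(1/188397) = 433622*(1/188397) = 433622/188397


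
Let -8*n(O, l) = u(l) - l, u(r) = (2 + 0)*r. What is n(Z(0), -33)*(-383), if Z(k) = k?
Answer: -12639/8 ≈ -1579.9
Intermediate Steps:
u(r) = 2*r
n(O, l) = -l/8 (n(O, l) = -(2*l - l)/8 = -l/8)
n(Z(0), -33)*(-383) = -⅛*(-33)*(-383) = (33/8)*(-383) = -12639/8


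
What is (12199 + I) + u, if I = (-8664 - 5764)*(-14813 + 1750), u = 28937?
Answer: 188514100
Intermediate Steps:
I = 188472964 (I = -14428*(-13063) = 188472964)
(12199 + I) + u = (12199 + 188472964) + 28937 = 188485163 + 28937 = 188514100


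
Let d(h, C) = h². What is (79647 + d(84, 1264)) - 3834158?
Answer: -3747455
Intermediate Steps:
(79647 + d(84, 1264)) - 3834158 = (79647 + 84²) - 3834158 = (79647 + 7056) - 3834158 = 86703 - 3834158 = -3747455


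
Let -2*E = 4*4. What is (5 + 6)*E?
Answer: -88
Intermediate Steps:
E = -8 (E = -2*4 = -½*16 = -8)
(5 + 6)*E = (5 + 6)*(-8) = 11*(-8) = -88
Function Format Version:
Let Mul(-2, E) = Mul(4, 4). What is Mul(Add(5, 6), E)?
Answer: -88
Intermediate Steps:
E = -8 (E = Mul(Rational(-1, 2), Mul(4, 4)) = Mul(Rational(-1, 2), 16) = -8)
Mul(Add(5, 6), E) = Mul(Add(5, 6), -8) = Mul(11, -8) = -88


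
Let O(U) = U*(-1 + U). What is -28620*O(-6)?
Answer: -1202040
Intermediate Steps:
-28620*O(-6) = -(-171720)*(-1 - 6) = -(-171720)*(-7) = -28620*42 = -1202040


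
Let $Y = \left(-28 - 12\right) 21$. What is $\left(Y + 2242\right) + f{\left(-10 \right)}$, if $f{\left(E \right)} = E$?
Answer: $1392$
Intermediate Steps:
$Y = -840$ ($Y = \left(-40\right) 21 = -840$)
$\left(Y + 2242\right) + f{\left(-10 \right)} = \left(-840 + 2242\right) - 10 = 1402 - 10 = 1392$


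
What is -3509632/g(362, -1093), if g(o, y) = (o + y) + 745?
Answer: -250688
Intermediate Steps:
g(o, y) = 745 + o + y
-3509632/g(362, -1093) = -3509632/(745 + 362 - 1093) = -3509632/14 = -3509632*1/14 = -250688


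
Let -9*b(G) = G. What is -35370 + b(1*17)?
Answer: -318347/9 ≈ -35372.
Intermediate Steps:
b(G) = -G/9
-35370 + b(1*17) = -35370 - 17/9 = -318347/9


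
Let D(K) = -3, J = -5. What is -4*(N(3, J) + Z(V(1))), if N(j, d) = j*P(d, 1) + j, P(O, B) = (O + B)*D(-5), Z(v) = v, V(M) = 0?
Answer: -156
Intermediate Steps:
P(O, B) = -3*B - 3*O (P(O, B) = (O + B)*(-3) = (B + O)*(-3) = -3*B - 3*O)
N(j, d) = j + j*(-3 - 3*d) (N(j, d) = j*(-3*1 - 3*d) + j = j*(-3 - 3*d) + j = j + j*(-3 - 3*d))
-4*(N(3, J) + Z(V(1))) = -4*(3*(-2 - 3*(-5)) + 0) = -4*(3*(-2 + 15) + 0) = -4*(3*13 + 0) = -4*(39 + 0) = -4*39 = -156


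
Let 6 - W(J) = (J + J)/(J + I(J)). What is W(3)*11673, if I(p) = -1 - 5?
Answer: 93384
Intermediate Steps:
I(p) = -6
W(J) = 6 - 2*J/(-6 + J) (W(J) = 6 - (J + J)/(J - 6) = 6 - 2*J/(-6 + J))
W(3)*11673 = (4*(-9 + 3)/(-6 + 3))*11673 = (4*(-6)/(-3))*11673 = (4*(-⅓)*(-6))*11673 = 8*11673 = 93384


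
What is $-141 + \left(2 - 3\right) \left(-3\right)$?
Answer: $-138$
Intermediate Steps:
$-141 + \left(2 - 3\right) \left(-3\right) = -141 - -3 = -141 + 3 = -138$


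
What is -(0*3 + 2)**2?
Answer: -4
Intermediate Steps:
-(0*3 + 2)**2 = -(0 + 2)**2 = -1*2**2 = -1*4 = -4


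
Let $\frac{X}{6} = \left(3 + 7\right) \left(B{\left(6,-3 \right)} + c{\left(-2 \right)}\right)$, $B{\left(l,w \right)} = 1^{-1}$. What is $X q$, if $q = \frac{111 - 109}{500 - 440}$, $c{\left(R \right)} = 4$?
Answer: $10$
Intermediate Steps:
$B{\left(l,w \right)} = 1$
$q = \frac{1}{30}$ ($q = \frac{2}{60} = 2 \cdot \frac{1}{60} = \frac{1}{30} \approx 0.033333$)
$X = 300$ ($X = 6 \left(3 + 7\right) \left(1 + 4\right) = 6 \cdot 10 \cdot 5 = 6 \cdot 50 = 300$)
$X q = 300 \cdot \frac{1}{30} = 10$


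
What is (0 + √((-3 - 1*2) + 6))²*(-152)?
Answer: -152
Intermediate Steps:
(0 + √((-3 - 1*2) + 6))²*(-152) = (0 + √((-3 - 2) + 6))²*(-152) = (0 + √(-5 + 6))²*(-152) = (0 + √1)²*(-152) = (0 + 1)²*(-152) = 1²*(-152) = 1*(-152) = -152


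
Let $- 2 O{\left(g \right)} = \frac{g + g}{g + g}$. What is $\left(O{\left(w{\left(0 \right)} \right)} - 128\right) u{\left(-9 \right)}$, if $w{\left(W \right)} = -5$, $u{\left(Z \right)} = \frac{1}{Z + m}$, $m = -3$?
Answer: $\frac{257}{24} \approx 10.708$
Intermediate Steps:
$u{\left(Z \right)} = \frac{1}{-3 + Z}$ ($u{\left(Z \right)} = \frac{1}{Z - 3} = \frac{1}{-3 + Z}$)
$O{\left(g \right)} = - \frac{1}{2}$ ($O{\left(g \right)} = - \frac{\left(g + g\right) \frac{1}{g + g}}{2} = - \frac{2 g \frac{1}{2 g}}{2} = \left(- \frac{1}{2}\right) 1 = - \frac{1}{2}$)
$\left(O{\left(w{\left(0 \right)} \right)} - 128\right) u{\left(-9 \right)} = \frac{- \frac{1}{2} - 128}{-3 - 9} = - \frac{257}{2 \left(-12\right)} = \left(- \frac{257}{2}\right) \left(- \frac{1}{12}\right) = \frac{257}{24}$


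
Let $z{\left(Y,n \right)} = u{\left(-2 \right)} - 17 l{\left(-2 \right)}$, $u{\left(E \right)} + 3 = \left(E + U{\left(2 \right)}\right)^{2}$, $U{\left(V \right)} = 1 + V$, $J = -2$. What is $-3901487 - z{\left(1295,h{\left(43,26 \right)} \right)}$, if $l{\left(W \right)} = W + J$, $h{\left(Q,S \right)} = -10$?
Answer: $-3901553$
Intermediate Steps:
$u{\left(E \right)} = -3 + \left(3 + E\right)^{2}$ ($u{\left(E \right)} = -3 + \left(E + \left(1 + 2\right)\right)^{2} = -3 + \left(E + 3\right)^{2} = -3 + \left(3 + E\right)^{2}$)
$l{\left(W \right)} = -2 + W$ ($l{\left(W \right)} = W - 2 = -2 + W$)
$z{\left(Y,n \right)} = 66$ ($z{\left(Y,n \right)} = \left(-3 + \left(3 - 2\right)^{2}\right) - 17 \left(-2 - 2\right) = \left(-3 + 1^{2}\right) - -68 = \left(-3 + 1\right) + 68 = -2 + 68 = 66$)
$-3901487 - z{\left(1295,h{\left(43,26 \right)} \right)} = -3901487 - 66 = -3901553$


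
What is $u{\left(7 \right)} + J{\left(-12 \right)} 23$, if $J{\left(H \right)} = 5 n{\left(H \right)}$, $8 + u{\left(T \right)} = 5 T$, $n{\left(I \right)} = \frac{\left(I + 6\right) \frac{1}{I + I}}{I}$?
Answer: $\frac{1181}{48} \approx 24.604$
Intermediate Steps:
$n{\left(I \right)} = \frac{6 + I}{2 I^{2}}$ ($n{\left(I \right)} = \frac{\left(6 + I\right) \frac{1}{2 I}}{I} = \frac{\frac{1}{2} \frac{1}{I} \left(6 + I\right)}{I} = \frac{6 + I}{2 I^{2}}$)
$u{\left(T \right)} = -8 + 5 T$
$J{\left(H \right)} = \frac{5 \left(6 + H\right)}{2 H^{2}}$ ($J{\left(H \right)} = 5 \frac{6 + H}{2 H^{2}} = \frac{5 \left(6 + H\right)}{2 H^{2}}$)
$u{\left(7 \right)} + J{\left(-12 \right)} 23 = \left(-8 + 5 \cdot 7\right) + \frac{5 \left(6 - 12\right)}{2 \cdot 144} \cdot 23 = \left(-8 + 35\right) + \frac{5}{2} \cdot \frac{1}{144} \left(-6\right) 23 = 27 - \frac{115}{48} = \frac{1181}{48}$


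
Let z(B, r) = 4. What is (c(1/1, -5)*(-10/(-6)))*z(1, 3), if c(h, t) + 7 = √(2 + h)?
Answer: -140/3 + 20*√3/3 ≈ -35.120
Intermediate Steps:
c(h, t) = -7 + √(2 + h)
(c(1/1, -5)*(-10/(-6)))*z(1, 3) = ((-7 + √(2 + 1/1))*(-10/(-6)))*4 = ((-7 + √(2 + 1))*(-10*(-⅙)))*4 = ((-7 + √3)*(5/3))*4 = (-35/3 + 5*√3/3)*4 = -140/3 + 20*√3/3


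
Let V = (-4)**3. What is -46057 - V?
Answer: -45993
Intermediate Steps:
V = -64
-46057 - V = -46057 - 1*(-64) = -46057 + 64 = -45993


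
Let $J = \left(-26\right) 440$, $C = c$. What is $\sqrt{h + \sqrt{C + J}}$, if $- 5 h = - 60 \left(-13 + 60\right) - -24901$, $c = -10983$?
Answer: $\frac{\sqrt{-110405 + 25 i \sqrt{22423}}}{5} \approx 1.1265 + 66.464 i$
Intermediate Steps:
$C = -10983$
$J = -11440$
$h = - \frac{22081}{5}$ ($h = - \frac{- 60 \left(-13 + 60\right) - -24901}{5} = - \frac{\left(-60\right) 47 + 24901}{5} = - \frac{-2820 + 24901}{5} = \left(- \frac{1}{5}\right) 22081 = - \frac{22081}{5} \approx -4416.2$)
$\sqrt{h + \sqrt{C + J}} = \sqrt{- \frac{22081}{5} + \sqrt{-10983 - 11440}} = \sqrt{- \frac{22081}{5} + \sqrt{-22423}} = \sqrt{- \frac{22081}{5} + i \sqrt{22423}}$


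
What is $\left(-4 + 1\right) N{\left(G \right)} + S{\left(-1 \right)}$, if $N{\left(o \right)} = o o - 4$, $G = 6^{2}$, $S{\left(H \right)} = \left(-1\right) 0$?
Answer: $-3876$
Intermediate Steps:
$S{\left(H \right)} = 0$
$G = 36$
$N{\left(o \right)} = -4 + o^{2}$ ($N{\left(o \right)} = o^{2} - 4 = -4 + o^{2}$)
$\left(-4 + 1\right) N{\left(G \right)} + S{\left(-1 \right)} = \left(-4 + 1\right) \left(-4 + 36^{2}\right) + 0 = - 3 \left(-4 + 1296\right) + 0 = \left(-3\right) 1292 + 0 = -3876 + 0 = -3876$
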